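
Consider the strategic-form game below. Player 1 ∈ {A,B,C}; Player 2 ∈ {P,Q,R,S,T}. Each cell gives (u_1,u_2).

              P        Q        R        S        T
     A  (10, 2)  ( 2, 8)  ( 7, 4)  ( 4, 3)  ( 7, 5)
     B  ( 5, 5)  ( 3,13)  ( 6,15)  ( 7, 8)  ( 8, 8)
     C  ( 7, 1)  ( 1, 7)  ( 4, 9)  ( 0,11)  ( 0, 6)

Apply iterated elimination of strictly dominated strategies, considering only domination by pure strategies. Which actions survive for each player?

IESDS → P1:{A,B} P2:{Q,R}

P1 drop C (A beats it: P:10>7 Q:2>1 R:7>4 S:4>0 T:7>0)
P2 drop P (Q beats it: A:8>2 B:13>5)
P2 drop S (Q beats it: A:8>3 B:13>8)
P2 drop T (Q beats it: A:8>5 B:13>8)
P1→{A,B} P2→{Q,R}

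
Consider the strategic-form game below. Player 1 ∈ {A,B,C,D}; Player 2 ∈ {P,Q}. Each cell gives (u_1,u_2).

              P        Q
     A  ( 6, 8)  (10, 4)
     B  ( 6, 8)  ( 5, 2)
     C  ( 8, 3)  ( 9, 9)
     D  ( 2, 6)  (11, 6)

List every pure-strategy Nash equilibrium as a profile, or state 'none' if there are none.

NE set: (D,Q)

(A,P): not NE [P1→C gives 8>6]
(A,Q): not NE [P1→D gives 11>10; P2→P gives 8>4]
(B,P): not NE [P1→C gives 8>6]
(B,Q): not NE [P1→D gives 11>5; P2→P gives 8>2]
(C,P): not NE [P2→Q gives 9>3]
(C,Q): not NE [P1→D gives 11>9]
(D,P): not NE [P1→C gives 8>2]
(D,Q): NE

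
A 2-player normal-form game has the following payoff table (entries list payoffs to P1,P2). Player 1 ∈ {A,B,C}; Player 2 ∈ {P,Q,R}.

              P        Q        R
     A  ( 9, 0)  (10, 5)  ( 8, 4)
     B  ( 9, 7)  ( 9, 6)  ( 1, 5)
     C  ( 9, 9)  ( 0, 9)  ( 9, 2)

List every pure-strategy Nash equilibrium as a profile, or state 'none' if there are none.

(A,P): not NE [P2→Q gives 5>0]
(A,Q): NE
(A,R): not NE [P1→C gives 9>8; P2→Q gives 5>4]
(B,P): NE
(B,Q): not NE [P1→A gives 10>9; P2→P gives 7>6]
(B,R): not NE [P1→C gives 9>1; P2→P gives 7>5]
(C,P): NE
(C,Q): not NE [P1→A gives 10>0]
(C,R): not NE [P2→Q gives 9>2]

PSNE = {(A,Q), (B,P), (C,P)}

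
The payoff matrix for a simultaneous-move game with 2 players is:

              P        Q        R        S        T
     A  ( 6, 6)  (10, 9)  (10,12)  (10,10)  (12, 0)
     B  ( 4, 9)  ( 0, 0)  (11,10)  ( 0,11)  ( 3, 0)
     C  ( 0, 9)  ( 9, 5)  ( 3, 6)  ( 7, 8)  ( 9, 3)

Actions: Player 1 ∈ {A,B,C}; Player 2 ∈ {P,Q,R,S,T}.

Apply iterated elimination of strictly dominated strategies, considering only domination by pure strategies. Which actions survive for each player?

IESDS → P1:{A,B} P2:{R,S}

P1 drop C (A beats it: P:6>0 Q:10>9 R:10>3 S:10>7 T:12>9)
P2 drop P (R beats it: A:12>6 B:10>9)
P2 drop Q (R beats it: A:12>9 B:10>0)
P2 drop T (R beats it: A:12>0 B:10>0)
P1→{A,B} P2→{R,S}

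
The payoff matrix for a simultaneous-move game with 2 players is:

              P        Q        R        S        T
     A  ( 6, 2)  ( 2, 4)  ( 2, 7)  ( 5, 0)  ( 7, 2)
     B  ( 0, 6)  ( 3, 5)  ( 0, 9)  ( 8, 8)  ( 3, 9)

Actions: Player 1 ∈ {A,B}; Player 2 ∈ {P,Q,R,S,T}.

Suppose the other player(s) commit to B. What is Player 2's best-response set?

u_2(P vs B) = 6
u_2(Q vs B) = 5
u_2(R vs B) = 9
u_2(S vs B) = 8
u_2(T vs B) = 9
max payoff 9 at {R,T}

BR_2 = {R,T}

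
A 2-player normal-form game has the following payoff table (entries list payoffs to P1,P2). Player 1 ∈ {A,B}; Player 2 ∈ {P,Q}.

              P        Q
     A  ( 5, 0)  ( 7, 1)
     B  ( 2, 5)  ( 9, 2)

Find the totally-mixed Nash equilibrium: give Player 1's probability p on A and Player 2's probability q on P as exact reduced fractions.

P1 mixes 3/4 on A; P2 mixes 2/5 on P

P1 indiff ⇒ q·5+(1-q)·7 = q·2+(1-q)·9 ⇒ q(3) = (1-q)(2) ⇒ q = 2/5
P2 indiff ⇒ p·0+(1-p)·5 = p·1+(1-p)·2 ⇒ p(-1) = (1-p)(-3) ⇒ p = 3/4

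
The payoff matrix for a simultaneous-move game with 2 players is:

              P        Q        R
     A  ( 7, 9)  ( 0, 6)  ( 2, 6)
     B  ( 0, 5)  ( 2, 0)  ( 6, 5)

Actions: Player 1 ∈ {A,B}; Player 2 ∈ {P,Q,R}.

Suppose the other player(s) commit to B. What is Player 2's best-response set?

P2 best: {P,R}

u_2(P vs B) = 5
u_2(Q vs B) = 0
u_2(R vs B) = 5
max payoff 5 at {P,R}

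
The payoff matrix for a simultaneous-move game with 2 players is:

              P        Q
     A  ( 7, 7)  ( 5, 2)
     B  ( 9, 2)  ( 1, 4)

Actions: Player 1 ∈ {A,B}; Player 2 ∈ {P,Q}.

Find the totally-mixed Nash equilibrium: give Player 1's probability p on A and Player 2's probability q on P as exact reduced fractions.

(p,q) = (2/7, 2/3)

P1 indiff ⇒ q·7+(1-q)·5 = q·9+(1-q)·1 ⇒ q(-2) = (1-q)(-4) ⇒ q = 2/3
P2 indiff ⇒ p·7+(1-p)·2 = p·2+(1-p)·4 ⇒ p(5) = (1-p)(2) ⇒ p = 2/7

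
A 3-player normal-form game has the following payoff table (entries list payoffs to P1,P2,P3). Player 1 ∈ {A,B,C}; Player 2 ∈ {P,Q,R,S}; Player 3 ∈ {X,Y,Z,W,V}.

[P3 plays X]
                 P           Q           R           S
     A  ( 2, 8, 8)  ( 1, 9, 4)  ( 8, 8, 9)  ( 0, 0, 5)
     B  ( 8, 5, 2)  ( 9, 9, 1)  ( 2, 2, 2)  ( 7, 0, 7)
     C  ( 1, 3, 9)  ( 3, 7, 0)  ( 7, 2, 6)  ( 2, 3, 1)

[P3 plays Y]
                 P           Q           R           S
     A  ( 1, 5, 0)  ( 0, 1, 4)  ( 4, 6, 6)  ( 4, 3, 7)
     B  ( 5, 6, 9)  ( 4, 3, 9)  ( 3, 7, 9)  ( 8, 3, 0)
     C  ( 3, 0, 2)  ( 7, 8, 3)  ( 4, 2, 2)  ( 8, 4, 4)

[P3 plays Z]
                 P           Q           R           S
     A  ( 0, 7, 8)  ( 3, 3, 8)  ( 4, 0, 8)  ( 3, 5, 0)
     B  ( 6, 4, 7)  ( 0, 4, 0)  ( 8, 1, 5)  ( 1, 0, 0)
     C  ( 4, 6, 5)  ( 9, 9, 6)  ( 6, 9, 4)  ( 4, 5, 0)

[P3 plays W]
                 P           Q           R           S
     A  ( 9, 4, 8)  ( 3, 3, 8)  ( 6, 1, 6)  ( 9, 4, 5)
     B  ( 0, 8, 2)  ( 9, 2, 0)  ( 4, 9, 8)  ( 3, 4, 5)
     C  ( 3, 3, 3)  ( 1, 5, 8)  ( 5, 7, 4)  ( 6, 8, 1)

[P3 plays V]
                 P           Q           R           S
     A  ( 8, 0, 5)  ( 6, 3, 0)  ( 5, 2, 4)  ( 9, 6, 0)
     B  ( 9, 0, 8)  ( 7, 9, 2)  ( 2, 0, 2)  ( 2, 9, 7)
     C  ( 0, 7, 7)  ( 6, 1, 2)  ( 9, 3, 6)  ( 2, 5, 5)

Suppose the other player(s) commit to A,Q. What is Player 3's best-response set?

BR_3 = {Z,W}

u_3(X vs A,Q) = 4
u_3(Y vs A,Q) = 4
u_3(Z vs A,Q) = 8
u_3(W vs A,Q) = 8
u_3(V vs A,Q) = 0
max payoff 8 at {Z,W}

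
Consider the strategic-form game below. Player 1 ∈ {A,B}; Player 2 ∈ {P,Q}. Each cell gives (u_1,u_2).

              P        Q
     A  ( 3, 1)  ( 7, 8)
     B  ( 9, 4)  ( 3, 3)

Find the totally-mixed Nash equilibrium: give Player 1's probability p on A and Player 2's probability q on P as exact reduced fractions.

P1 indiff ⇒ q·3+(1-q)·7 = q·9+(1-q)·3 ⇒ q(-6) = (1-q)(-4) ⇒ q = 2/5
P2 indiff ⇒ p·1+(1-p)·4 = p·8+(1-p)·3 ⇒ p(-7) = (1-p)(-1) ⇒ p = 1/8

p=1/8, q=2/5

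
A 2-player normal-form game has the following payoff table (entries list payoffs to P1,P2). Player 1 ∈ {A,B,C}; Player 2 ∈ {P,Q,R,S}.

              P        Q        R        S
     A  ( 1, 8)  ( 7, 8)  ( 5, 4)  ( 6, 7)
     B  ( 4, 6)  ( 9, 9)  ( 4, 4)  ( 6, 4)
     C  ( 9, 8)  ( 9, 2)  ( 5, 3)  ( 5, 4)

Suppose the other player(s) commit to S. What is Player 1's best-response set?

P1 best: {A,B}

u_1(A vs S) = 6
u_1(B vs S) = 6
u_1(C vs S) = 5
max payoff 6 at {A,B}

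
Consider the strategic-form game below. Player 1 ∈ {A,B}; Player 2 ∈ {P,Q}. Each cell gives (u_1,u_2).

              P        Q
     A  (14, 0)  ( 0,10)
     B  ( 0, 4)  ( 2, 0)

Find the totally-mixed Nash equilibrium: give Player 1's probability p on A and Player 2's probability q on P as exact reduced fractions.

(p,q) = (2/7, 1/8)

P1 indiff ⇒ q·14+(1-q)·0 = q·0+(1-q)·2 ⇒ q(14) = (1-q)(2) ⇒ q = 1/8
P2 indiff ⇒ p·0+(1-p)·4 = p·10+(1-p)·0 ⇒ p(-10) = (1-p)(-4) ⇒ p = 2/7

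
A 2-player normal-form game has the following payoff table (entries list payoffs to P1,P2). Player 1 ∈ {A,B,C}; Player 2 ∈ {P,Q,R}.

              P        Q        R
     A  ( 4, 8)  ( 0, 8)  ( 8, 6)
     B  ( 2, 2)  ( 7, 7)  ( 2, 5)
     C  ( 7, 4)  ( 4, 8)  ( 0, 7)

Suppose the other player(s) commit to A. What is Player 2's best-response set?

u_2(P vs A) = 8
u_2(Q vs A) = 8
u_2(R vs A) = 6
max payoff 8 at {P,Q}

argmax u_2 = {P,Q}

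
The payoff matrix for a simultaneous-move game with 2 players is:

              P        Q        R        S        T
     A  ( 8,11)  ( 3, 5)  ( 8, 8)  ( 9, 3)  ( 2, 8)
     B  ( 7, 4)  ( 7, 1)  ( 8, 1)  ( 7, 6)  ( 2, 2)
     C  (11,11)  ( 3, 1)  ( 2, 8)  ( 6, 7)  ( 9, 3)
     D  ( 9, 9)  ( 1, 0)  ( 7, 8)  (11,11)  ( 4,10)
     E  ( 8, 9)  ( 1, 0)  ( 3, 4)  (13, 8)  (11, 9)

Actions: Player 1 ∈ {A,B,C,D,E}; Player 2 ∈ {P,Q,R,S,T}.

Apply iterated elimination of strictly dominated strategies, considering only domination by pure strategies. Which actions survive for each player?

Remaining: P1:{C,D,E} P2:{P,S,T}

P2 drop Q (P beats it: A:11>5 B:4>1 C:11>1 D:9>0 E:9>0)
P2 drop R (P beats it: A:11>8 B:4>1 C:11>8 D:9>8 E:9>4)
P1 drop A (D beats it: P:9>8 S:11>9 T:4>2)
P1 drop B (D beats it: P:9>7 S:11>7 T:4>2)
P1→{C,D,E} P2→{P,S,T}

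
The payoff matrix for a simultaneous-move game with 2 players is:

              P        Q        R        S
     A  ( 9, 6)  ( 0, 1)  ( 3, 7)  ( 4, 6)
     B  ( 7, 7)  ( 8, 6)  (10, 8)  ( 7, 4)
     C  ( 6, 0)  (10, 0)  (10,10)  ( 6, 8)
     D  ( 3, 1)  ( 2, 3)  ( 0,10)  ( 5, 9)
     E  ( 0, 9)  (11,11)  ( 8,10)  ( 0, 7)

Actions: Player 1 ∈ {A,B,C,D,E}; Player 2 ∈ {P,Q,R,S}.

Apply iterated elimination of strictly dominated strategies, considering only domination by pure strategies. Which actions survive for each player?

Survivors P1:{B,C,E} P2:{Q,R}

P1 drop D (B beats it: P:7>3 Q:8>2 R:10>0 S:7>5)
P2 drop P (R beats it: A:7>6 B:8>7 C:10>0 E:10>9)
P1 drop A (B beats it: Q:8>0 R:10>3 S:7>4)
P2 drop S (R beats it: B:8>4 C:10>8 E:10>7)
P1→{B,C,E} P2→{Q,R}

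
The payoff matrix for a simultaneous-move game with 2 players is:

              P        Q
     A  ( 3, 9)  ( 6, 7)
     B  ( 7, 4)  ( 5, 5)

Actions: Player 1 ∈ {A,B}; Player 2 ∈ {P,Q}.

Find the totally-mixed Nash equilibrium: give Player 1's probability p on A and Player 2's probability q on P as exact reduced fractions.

(p,q) = (1/3, 1/5)

P1 indiff ⇒ q·3+(1-q)·6 = q·7+(1-q)·5 ⇒ q(-4) = (1-q)(-1) ⇒ q = 1/5
P2 indiff ⇒ p·9+(1-p)·4 = p·7+(1-p)·5 ⇒ p(2) = (1-p)(1) ⇒ p = 1/3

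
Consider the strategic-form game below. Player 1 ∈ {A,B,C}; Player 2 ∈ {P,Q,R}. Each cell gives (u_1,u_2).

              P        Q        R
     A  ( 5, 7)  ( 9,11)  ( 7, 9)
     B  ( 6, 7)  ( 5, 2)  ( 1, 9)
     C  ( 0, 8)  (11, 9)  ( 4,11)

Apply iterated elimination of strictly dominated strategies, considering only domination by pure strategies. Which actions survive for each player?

P2 drop P (R beats it: A:9>7 B:9>7 C:11>8)
P1 drop B (A beats it: Q:9>5 R:7>1)
P1→{A,C} P2→{Q,R}

Remaining: P1:{A,C} P2:{Q,R}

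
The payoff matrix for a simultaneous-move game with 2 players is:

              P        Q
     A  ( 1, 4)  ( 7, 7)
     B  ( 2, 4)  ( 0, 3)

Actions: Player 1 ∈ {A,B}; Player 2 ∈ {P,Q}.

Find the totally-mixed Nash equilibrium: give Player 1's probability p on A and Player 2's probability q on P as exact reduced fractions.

P1 mixes 1/4 on A; P2 mixes 7/8 on P

P1 indiff ⇒ q·1+(1-q)·7 = q·2+(1-q)·0 ⇒ q(-1) = (1-q)(-7) ⇒ q = 7/8
P2 indiff ⇒ p·4+(1-p)·4 = p·7+(1-p)·3 ⇒ p(-3) = (1-p)(-1) ⇒ p = 1/4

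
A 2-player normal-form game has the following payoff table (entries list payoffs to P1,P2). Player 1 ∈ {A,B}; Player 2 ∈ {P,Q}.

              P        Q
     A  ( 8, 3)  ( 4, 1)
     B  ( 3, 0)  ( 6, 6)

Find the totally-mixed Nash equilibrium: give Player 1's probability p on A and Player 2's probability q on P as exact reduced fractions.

P1 indiff ⇒ q·8+(1-q)·4 = q·3+(1-q)·6 ⇒ q(5) = (1-q)(2) ⇒ q = 2/7
P2 indiff ⇒ p·3+(1-p)·0 = p·1+(1-p)·6 ⇒ p(2) = (1-p)(6) ⇒ p = 3/4

p=3/4, q=2/7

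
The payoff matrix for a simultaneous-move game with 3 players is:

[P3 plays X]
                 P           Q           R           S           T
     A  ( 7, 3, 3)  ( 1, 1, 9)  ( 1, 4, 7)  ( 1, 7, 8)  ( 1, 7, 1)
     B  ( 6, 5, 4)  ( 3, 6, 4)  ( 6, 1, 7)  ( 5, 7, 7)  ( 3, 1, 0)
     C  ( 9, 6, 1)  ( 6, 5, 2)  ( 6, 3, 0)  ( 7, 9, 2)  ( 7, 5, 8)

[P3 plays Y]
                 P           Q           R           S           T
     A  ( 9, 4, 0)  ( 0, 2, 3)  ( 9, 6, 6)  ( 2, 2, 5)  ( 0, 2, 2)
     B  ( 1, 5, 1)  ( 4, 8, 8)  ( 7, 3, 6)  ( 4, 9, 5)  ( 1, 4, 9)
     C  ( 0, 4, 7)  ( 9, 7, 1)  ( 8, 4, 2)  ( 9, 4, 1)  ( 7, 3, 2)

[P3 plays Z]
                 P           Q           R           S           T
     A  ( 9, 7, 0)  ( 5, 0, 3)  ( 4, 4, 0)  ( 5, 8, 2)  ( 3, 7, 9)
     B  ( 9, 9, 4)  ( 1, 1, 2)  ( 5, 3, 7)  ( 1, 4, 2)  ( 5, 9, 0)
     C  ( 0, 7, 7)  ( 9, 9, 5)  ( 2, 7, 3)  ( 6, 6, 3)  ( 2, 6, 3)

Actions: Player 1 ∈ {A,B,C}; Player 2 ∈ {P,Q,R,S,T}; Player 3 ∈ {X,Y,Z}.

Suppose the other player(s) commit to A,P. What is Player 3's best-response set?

P3 best: {X}

u_3(X vs A,P) = 3
u_3(Y vs A,P) = 0
u_3(Z vs A,P) = 0
max payoff 3 at {X}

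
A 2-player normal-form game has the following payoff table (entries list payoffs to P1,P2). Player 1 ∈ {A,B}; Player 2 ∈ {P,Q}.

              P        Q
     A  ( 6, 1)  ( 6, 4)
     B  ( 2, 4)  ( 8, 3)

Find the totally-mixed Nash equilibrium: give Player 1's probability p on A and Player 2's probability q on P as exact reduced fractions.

P1 mixes 1/4 on A; P2 mixes 1/3 on P

P1 indiff ⇒ q·6+(1-q)·6 = q·2+(1-q)·8 ⇒ q(4) = (1-q)(2) ⇒ q = 1/3
P2 indiff ⇒ p·1+(1-p)·4 = p·4+(1-p)·3 ⇒ p(-3) = (1-p)(-1) ⇒ p = 1/4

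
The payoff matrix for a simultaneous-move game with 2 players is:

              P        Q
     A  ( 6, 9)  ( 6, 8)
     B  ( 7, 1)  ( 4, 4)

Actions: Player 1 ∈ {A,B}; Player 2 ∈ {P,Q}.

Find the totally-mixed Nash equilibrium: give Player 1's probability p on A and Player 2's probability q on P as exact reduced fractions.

P1 mixes 3/4 on A; P2 mixes 2/3 on P

P1 indiff ⇒ q·6+(1-q)·6 = q·7+(1-q)·4 ⇒ q(-1) = (1-q)(-2) ⇒ q = 2/3
P2 indiff ⇒ p·9+(1-p)·1 = p·8+(1-p)·4 ⇒ p(1) = (1-p)(3) ⇒ p = 3/4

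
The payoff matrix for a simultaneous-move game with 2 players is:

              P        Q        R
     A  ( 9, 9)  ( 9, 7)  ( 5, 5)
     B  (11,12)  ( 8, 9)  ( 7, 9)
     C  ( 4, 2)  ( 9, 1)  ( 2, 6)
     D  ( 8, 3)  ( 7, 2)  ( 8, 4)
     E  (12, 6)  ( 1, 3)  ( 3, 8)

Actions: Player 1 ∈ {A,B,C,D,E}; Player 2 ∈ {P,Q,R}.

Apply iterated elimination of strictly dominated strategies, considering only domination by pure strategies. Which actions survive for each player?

IESDS → P1:{B,D,E} P2:{P,R}

P2 drop Q (P beats it: A:9>7 B:12>9 C:2>1 D:3>2 E:6>3)
P1 drop A (B beats it: P:11>9 R:7>5)
P1 drop C (B beats it: P:11>4 R:7>2)
P1→{B,D,E} P2→{P,R}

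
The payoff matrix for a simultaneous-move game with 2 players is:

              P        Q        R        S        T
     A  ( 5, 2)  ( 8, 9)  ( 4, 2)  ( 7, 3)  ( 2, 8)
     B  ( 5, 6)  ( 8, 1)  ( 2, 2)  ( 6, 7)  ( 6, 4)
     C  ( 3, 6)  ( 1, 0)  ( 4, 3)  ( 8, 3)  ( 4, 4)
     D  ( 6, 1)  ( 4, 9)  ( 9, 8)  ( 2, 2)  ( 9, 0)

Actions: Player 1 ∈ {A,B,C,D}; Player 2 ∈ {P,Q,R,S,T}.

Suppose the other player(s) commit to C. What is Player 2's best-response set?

P2 best: {P}

u_2(P vs C) = 6
u_2(Q vs C) = 0
u_2(R vs C) = 3
u_2(S vs C) = 3
u_2(T vs C) = 4
max payoff 6 at {P}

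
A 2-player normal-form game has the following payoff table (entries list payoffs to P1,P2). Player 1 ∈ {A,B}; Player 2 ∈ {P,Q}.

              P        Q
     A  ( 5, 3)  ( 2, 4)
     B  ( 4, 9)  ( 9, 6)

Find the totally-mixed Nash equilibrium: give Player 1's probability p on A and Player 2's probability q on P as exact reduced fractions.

P1 indiff ⇒ q·5+(1-q)·2 = q·4+(1-q)·9 ⇒ q(1) = (1-q)(7) ⇒ q = 7/8
P2 indiff ⇒ p·3+(1-p)·9 = p·4+(1-p)·6 ⇒ p(-1) = (1-p)(-3) ⇒ p = 3/4

(p,q) = (3/4, 7/8)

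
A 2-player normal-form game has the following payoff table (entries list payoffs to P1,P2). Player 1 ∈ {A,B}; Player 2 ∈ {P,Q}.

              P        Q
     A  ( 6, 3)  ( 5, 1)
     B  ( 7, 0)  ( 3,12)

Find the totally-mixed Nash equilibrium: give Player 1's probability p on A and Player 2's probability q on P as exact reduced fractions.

(p,q) = (6/7, 2/3)

P1 indiff ⇒ q·6+(1-q)·5 = q·7+(1-q)·3 ⇒ q(-1) = (1-q)(-2) ⇒ q = 2/3
P2 indiff ⇒ p·3+(1-p)·0 = p·1+(1-p)·12 ⇒ p(2) = (1-p)(12) ⇒ p = 6/7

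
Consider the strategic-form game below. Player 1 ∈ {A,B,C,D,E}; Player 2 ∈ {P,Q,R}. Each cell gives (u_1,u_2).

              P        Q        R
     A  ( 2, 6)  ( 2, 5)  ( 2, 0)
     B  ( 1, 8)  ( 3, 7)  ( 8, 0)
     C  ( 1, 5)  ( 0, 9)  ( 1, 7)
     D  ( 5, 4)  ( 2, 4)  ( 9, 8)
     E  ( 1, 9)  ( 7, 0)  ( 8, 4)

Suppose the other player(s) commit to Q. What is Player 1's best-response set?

u_1(A vs Q) = 2
u_1(B vs Q) = 3
u_1(C vs Q) = 0
u_1(D vs Q) = 2
u_1(E vs Q) = 7
max payoff 7 at {E}

BR_1 = {E}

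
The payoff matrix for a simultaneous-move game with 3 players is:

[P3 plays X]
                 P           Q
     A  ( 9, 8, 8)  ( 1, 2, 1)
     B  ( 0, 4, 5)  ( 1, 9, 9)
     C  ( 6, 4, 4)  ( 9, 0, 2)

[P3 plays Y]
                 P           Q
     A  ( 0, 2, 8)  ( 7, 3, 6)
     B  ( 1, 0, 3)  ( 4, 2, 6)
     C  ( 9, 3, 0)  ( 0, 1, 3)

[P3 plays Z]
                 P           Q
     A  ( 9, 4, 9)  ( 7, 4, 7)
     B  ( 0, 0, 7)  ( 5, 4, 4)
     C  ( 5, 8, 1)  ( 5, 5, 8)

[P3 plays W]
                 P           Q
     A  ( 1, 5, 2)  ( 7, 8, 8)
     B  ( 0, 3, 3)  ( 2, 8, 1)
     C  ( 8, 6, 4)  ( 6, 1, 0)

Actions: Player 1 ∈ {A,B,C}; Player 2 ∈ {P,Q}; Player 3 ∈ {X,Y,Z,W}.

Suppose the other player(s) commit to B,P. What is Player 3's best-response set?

u_3(X vs B,P) = 5
u_3(Y vs B,P) = 3
u_3(Z vs B,P) = 7
u_3(W vs B,P) = 3
max payoff 7 at {Z}

P3 best: {Z}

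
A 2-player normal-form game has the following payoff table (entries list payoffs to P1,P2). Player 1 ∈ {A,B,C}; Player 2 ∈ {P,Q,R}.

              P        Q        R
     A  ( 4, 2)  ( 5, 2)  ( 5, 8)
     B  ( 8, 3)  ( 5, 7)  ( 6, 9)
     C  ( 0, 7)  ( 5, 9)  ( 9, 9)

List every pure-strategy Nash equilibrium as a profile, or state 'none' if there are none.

(A,P): not NE [P1→B gives 8>4; P2→R gives 8>2]
(A,Q): not NE [P2→R gives 8>2]
(A,R): not NE [P1→C gives 9>5]
(B,P): not NE [P2→R gives 9>3]
(B,Q): not NE [P2→R gives 9>7]
(B,R): not NE [P1→C gives 9>6]
(C,P): not NE [P1→B gives 8>0; P2→R gives 9>7]
(C,Q): NE
(C,R): NE

Nash profiles: (C,Q), (C,R)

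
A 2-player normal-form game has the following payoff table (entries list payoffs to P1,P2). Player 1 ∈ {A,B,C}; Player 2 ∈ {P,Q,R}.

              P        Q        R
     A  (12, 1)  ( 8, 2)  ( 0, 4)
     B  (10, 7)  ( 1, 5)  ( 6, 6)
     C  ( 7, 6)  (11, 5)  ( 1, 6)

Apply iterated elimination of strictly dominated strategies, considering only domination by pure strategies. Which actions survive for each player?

Survivors P1:{A,B} P2:{P,R}

P2 drop Q (R beats it: A:4>2 B:6>5 C:6>5)
P1 drop C (B beats it: P:10>7 R:6>1)
P1→{A,B} P2→{P,R}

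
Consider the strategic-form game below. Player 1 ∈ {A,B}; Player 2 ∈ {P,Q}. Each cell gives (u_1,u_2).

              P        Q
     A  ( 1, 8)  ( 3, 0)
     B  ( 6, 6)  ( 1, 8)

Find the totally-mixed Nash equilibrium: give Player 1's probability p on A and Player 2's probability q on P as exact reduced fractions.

p=1/5, q=2/7

P1 indiff ⇒ q·1+(1-q)·3 = q·6+(1-q)·1 ⇒ q(-5) = (1-q)(-2) ⇒ q = 2/7
P2 indiff ⇒ p·8+(1-p)·6 = p·0+(1-p)·8 ⇒ p(8) = (1-p)(2) ⇒ p = 1/5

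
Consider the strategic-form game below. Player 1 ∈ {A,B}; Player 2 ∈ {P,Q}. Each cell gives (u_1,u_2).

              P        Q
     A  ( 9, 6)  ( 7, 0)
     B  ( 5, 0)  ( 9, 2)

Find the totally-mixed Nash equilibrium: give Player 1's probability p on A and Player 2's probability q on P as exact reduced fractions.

(p,q) = (1/4, 1/3)

P1 indiff ⇒ q·9+(1-q)·7 = q·5+(1-q)·9 ⇒ q(4) = (1-q)(2) ⇒ q = 1/3
P2 indiff ⇒ p·6+(1-p)·0 = p·0+(1-p)·2 ⇒ p(6) = (1-p)(2) ⇒ p = 1/4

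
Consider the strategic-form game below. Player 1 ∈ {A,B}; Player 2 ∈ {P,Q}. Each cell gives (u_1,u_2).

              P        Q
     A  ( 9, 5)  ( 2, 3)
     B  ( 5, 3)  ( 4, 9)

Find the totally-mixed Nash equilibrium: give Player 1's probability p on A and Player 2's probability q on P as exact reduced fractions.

p=3/4, q=1/3

P1 indiff ⇒ q·9+(1-q)·2 = q·5+(1-q)·4 ⇒ q(4) = (1-q)(2) ⇒ q = 1/3
P2 indiff ⇒ p·5+(1-p)·3 = p·3+(1-p)·9 ⇒ p(2) = (1-p)(6) ⇒ p = 3/4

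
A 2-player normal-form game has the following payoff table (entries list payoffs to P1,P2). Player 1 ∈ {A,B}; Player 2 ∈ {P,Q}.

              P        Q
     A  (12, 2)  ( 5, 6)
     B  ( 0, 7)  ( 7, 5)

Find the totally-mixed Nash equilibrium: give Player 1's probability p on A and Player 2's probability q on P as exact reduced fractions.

P1 indiff ⇒ q·12+(1-q)·5 = q·0+(1-q)·7 ⇒ q(12) = (1-q)(2) ⇒ q = 1/7
P2 indiff ⇒ p·2+(1-p)·7 = p·6+(1-p)·5 ⇒ p(-4) = (1-p)(-2) ⇒ p = 1/3

(p,q) = (1/3, 1/7)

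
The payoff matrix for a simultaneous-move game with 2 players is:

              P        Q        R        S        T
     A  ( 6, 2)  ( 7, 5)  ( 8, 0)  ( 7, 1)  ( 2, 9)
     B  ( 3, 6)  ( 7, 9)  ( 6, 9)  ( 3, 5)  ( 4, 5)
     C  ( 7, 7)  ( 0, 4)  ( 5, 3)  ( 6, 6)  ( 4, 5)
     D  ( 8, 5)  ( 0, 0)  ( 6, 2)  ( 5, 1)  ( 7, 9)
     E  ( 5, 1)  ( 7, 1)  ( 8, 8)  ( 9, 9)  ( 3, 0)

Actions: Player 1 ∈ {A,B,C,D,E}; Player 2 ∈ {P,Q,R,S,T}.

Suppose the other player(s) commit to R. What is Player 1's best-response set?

argmax u_1 = {A,E}

u_1(A vs R) = 8
u_1(B vs R) = 6
u_1(C vs R) = 5
u_1(D vs R) = 6
u_1(E vs R) = 8
max payoff 8 at {A,E}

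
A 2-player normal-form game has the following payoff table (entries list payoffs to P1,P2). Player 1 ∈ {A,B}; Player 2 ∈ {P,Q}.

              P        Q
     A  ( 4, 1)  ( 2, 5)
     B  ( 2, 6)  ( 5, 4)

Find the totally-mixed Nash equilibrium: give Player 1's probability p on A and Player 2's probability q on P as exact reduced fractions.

P1 indiff ⇒ q·4+(1-q)·2 = q·2+(1-q)·5 ⇒ q(2) = (1-q)(3) ⇒ q = 3/5
P2 indiff ⇒ p·1+(1-p)·6 = p·5+(1-p)·4 ⇒ p(-4) = (1-p)(-2) ⇒ p = 1/3

p=1/3, q=3/5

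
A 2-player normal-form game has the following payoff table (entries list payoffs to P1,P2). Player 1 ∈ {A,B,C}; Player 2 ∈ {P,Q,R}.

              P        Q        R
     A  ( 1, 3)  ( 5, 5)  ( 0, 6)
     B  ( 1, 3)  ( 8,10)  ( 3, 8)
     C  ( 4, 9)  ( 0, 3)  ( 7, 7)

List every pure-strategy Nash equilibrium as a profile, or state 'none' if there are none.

Nash profiles: (B,Q), (C,P)

(A,P): not NE [P1→C gives 4>1; P2→R gives 6>3]
(A,Q): not NE [P1→B gives 8>5; P2→R gives 6>5]
(A,R): not NE [P1→C gives 7>0]
(B,P): not NE [P1→C gives 4>1; P2→Q gives 10>3]
(B,Q): NE
(B,R): not NE [P1→C gives 7>3; P2→Q gives 10>8]
(C,P): NE
(C,Q): not NE [P1→B gives 8>0; P2→P gives 9>3]
(C,R): not NE [P2→P gives 9>7]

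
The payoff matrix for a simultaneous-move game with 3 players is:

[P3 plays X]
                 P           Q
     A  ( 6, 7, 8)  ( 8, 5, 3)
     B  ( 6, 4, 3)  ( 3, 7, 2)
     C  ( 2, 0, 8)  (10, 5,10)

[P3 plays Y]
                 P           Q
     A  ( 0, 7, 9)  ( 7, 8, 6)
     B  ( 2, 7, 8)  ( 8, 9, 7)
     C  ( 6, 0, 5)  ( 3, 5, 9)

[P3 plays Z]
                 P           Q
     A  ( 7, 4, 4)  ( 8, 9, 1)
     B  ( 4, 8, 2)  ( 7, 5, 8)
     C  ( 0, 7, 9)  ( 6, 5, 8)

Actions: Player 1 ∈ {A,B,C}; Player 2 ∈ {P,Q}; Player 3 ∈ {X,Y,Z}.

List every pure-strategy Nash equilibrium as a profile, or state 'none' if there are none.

(A,P,X): not NE [P3→Y gives 9>8]
(A,P,Y): not NE [P1→C gives 6>0; P2→Q gives 8>7]
(A,P,Z): not NE [P2→Q gives 9>4; P3→Y gives 9>4]
(A,Q,X): not NE [P1→C gives 10>8; P2→P gives 7>5; P3→Y gives 6>3]
(A,Q,Y): not NE [P1→B gives 8>7]
(A,Q,Z): not NE [P3→Y gives 6>1]
(B,P,X): not NE [P2→Q gives 7>4; P3→Y gives 8>3]
(B,P,Y): not NE [P1→C gives 6>2; P2→Q gives 9>7]
(B,P,Z): not NE [P1→A gives 7>4; P3→Y gives 8>2]
(B,Q,X): not NE [P1→C gives 10>3; P3→Z gives 8>2]
(B,Q,Y): not NE [P3→Z gives 8>7]
(B,Q,Z): not NE [P1→A gives 8>7; P2→P gives 8>5]
(C,P,X): not NE [P1→B gives 6>2; P2→Q gives 5>0; P3→Z gives 9>8]
(C,P,Y): not NE [P2→Q gives 5>0; P3→Z gives 9>5]
(C,P,Z): not NE [P1→A gives 7>0]
(C,Q,X): NE
(C,Q,Y): not NE [P1→B gives 8>3; P3→X gives 10>9]
(C,Q,Z): not NE [P1→A gives 8>6; P2→P gives 7>5; P3→X gives 10>8]

PSNE = {(C,Q,X)}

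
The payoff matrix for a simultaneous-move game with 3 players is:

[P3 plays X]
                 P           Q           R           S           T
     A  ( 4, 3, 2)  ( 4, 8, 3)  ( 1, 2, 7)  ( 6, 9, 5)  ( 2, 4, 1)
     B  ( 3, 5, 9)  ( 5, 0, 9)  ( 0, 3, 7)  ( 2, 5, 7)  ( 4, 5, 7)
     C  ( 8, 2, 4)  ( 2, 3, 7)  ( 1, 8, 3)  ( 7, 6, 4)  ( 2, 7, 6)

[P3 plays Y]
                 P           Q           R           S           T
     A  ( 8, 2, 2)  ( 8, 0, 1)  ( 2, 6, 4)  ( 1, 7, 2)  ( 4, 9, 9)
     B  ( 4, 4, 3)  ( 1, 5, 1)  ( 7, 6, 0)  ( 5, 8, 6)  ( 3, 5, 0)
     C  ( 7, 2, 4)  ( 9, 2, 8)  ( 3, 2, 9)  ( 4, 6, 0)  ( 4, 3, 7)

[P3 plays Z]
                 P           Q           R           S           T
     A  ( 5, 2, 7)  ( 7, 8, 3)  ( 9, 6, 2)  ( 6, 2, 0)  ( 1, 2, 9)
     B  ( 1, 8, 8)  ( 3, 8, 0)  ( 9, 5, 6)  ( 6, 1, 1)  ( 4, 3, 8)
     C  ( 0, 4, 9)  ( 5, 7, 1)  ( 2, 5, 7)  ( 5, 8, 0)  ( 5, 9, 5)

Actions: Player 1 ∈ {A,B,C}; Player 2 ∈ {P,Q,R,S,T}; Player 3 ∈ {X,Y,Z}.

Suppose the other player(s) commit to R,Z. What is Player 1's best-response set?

BR_1 = {A,B}

u_1(A vs R,Z) = 9
u_1(B vs R,Z) = 9
u_1(C vs R,Z) = 2
max payoff 9 at {A,B}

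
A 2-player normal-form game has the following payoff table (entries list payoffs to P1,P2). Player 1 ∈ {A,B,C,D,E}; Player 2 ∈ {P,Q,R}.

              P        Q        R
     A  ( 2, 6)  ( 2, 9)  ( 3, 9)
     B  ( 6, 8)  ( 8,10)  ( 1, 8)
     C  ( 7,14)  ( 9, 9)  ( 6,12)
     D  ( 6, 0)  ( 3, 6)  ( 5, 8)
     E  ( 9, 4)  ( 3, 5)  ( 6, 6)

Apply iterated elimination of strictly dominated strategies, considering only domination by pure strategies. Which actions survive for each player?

P1 drop A (C beats it: P:7>2 Q:9>2 R:6>3)
P1 drop B (C beats it: P:7>6 Q:9>8 R:6>1)
P1 drop D (C beats it: P:7>6 Q:9>3 R:6>5)
P2 drop Q (R beats it: C:12>9 E:6>5)
P1→{C,E} P2→{P,R}

Survivors P1:{C,E} P2:{P,R}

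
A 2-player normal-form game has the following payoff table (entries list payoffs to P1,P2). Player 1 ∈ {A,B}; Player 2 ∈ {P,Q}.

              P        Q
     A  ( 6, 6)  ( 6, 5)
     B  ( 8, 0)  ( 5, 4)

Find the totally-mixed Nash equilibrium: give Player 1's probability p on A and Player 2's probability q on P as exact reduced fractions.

(p,q) = (4/5, 1/3)

P1 indiff ⇒ q·6+(1-q)·6 = q·8+(1-q)·5 ⇒ q(-2) = (1-q)(-1) ⇒ q = 1/3
P2 indiff ⇒ p·6+(1-p)·0 = p·5+(1-p)·4 ⇒ p(1) = (1-p)(4) ⇒ p = 4/5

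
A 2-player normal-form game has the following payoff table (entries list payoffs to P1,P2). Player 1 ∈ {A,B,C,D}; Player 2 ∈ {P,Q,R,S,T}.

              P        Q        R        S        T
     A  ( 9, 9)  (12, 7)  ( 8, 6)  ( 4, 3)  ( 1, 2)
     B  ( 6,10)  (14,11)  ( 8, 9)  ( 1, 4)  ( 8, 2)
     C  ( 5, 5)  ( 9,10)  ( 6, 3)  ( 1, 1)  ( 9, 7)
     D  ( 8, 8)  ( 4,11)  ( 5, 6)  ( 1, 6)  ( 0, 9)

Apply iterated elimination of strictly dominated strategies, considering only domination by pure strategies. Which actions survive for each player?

P1 drop D (A beats it: P:9>8 Q:12>4 R:8>5 S:4>1 T:1>0)
P2 drop R (P beats it: A:9>6 B:10>9 C:5>3)
P2 drop S (P beats it: A:9>3 B:10>4 C:5>1)
P2 drop T (Q beats it: A:7>2 B:11>2 C:10>7)
P1 drop C (A beats it: P:9>5 Q:12>9)
P1→{A,B} P2→{P,Q}

IESDS → P1:{A,B} P2:{P,Q}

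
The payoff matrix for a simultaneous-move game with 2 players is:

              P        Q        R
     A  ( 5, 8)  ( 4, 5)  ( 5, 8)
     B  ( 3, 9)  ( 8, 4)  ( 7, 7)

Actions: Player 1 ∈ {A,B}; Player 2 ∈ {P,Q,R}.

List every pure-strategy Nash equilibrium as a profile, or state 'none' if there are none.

Nash profiles: (A,P)

(A,P): NE
(A,Q): not NE [P1→B gives 8>4; P2→R gives 8>5]
(A,R): not NE [P1→B gives 7>5]
(B,P): not NE [P1→A gives 5>3]
(B,Q): not NE [P2→P gives 9>4]
(B,R): not NE [P2→P gives 9>7]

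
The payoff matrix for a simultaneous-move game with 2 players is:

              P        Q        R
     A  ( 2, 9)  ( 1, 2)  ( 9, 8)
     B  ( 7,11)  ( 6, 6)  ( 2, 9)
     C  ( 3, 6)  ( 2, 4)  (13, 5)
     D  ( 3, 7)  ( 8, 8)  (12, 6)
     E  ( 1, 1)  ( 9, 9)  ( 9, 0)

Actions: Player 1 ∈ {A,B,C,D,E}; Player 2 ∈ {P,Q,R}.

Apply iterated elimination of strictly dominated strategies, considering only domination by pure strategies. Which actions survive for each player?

P1 drop A (C beats it: P:3>2 Q:2>1 R:13>9)
P2 drop R (P beats it: B:11>9 C:6>5 D:7>6 E:1>0)
P1 drop C (B beats it: P:7>3 Q:6>2)
P1→{B,D,E} P2→{P,Q}

Survivors P1:{B,D,E} P2:{P,Q}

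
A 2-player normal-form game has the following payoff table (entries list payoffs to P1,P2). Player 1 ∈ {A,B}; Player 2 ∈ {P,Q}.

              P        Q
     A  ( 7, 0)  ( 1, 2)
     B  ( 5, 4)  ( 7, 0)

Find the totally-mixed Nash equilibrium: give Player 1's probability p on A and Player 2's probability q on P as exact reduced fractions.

(p,q) = (2/3, 3/4)

P1 indiff ⇒ q·7+(1-q)·1 = q·5+(1-q)·7 ⇒ q(2) = (1-q)(6) ⇒ q = 3/4
P2 indiff ⇒ p·0+(1-p)·4 = p·2+(1-p)·0 ⇒ p(-2) = (1-p)(-4) ⇒ p = 2/3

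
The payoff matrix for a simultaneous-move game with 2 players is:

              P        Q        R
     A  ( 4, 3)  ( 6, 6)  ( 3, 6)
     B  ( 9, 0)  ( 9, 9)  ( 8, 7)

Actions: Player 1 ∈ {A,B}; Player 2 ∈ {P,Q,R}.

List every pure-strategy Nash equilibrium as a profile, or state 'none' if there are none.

(A,P): not NE [P1→B gives 9>4; P2→R gives 6>3]
(A,Q): not NE [P1→B gives 9>6]
(A,R): not NE [P1→B gives 8>3]
(B,P): not NE [P2→Q gives 9>0]
(B,Q): NE
(B,R): not NE [P2→Q gives 9>7]

Nash profiles: (B,Q)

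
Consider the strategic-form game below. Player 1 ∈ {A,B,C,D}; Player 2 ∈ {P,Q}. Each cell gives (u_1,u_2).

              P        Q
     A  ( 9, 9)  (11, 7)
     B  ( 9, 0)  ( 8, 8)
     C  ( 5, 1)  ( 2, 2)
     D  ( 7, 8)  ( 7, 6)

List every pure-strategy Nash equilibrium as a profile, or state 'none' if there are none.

NE set: (A,P)

(A,P): NE
(A,Q): not NE [P2→P gives 9>7]
(B,P): not NE [P2→Q gives 8>0]
(B,Q): not NE [P1→A gives 11>8]
(C,P): not NE [P1→B gives 9>5; P2→Q gives 2>1]
(C,Q): not NE [P1→A gives 11>2]
(D,P): not NE [P1→B gives 9>7]
(D,Q): not NE [P1→A gives 11>7; P2→P gives 8>6]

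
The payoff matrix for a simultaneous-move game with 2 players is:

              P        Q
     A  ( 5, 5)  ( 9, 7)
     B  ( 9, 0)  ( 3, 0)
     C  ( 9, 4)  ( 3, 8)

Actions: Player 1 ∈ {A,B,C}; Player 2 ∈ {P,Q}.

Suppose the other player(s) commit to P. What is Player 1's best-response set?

u_1(A vs P) = 5
u_1(B vs P) = 9
u_1(C vs P) = 9
max payoff 9 at {B,C}

argmax u_1 = {B,C}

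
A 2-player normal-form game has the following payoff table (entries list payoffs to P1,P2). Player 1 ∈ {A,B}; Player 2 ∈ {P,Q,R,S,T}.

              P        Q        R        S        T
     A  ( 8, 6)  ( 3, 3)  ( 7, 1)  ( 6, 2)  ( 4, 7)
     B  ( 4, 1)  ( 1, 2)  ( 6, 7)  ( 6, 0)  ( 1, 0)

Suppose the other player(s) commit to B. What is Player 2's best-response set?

argmax u_2 = {R}

u_2(P vs B) = 1
u_2(Q vs B) = 2
u_2(R vs B) = 7
u_2(S vs B) = 0
u_2(T vs B) = 0
max payoff 7 at {R}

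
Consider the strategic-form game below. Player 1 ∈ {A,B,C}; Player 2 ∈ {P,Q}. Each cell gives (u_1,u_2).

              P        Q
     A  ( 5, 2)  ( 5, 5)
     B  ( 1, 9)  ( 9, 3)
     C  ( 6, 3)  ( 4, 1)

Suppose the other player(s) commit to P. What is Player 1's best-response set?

u_1(A vs P) = 5
u_1(B vs P) = 1
u_1(C vs P) = 6
max payoff 6 at {C}

argmax u_1 = {C}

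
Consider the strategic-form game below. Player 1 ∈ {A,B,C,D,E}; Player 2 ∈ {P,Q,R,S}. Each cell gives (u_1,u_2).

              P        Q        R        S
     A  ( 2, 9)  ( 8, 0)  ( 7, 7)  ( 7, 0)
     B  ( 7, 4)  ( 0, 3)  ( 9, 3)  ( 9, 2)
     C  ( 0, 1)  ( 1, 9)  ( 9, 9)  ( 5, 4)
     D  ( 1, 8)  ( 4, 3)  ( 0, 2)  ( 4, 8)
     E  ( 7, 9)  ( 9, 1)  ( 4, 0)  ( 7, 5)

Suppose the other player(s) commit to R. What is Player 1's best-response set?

u_1(A vs R) = 7
u_1(B vs R) = 9
u_1(C vs R) = 9
u_1(D vs R) = 0
u_1(E vs R) = 4
max payoff 9 at {B,C}

argmax u_1 = {B,C}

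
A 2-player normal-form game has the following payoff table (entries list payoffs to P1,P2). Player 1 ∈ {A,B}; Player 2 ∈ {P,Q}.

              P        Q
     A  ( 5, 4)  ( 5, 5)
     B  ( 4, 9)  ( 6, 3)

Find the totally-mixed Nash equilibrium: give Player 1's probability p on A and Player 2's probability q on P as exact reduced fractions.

p=6/7, q=1/2

P1 indiff ⇒ q·5+(1-q)·5 = q·4+(1-q)·6 ⇒ q(1) = (1-q)(1) ⇒ q = 1/2
P2 indiff ⇒ p·4+(1-p)·9 = p·5+(1-p)·3 ⇒ p(-1) = (1-p)(-6) ⇒ p = 6/7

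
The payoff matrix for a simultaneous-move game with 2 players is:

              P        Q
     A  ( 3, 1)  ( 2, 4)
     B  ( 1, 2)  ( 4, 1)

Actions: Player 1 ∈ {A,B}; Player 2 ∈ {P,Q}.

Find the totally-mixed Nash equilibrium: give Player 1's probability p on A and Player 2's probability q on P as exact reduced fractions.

P1 mixes 1/4 on A; P2 mixes 1/2 on P

P1 indiff ⇒ q·3+(1-q)·2 = q·1+(1-q)·4 ⇒ q(2) = (1-q)(2) ⇒ q = 1/2
P2 indiff ⇒ p·1+(1-p)·2 = p·4+(1-p)·1 ⇒ p(-3) = (1-p)(-1) ⇒ p = 1/4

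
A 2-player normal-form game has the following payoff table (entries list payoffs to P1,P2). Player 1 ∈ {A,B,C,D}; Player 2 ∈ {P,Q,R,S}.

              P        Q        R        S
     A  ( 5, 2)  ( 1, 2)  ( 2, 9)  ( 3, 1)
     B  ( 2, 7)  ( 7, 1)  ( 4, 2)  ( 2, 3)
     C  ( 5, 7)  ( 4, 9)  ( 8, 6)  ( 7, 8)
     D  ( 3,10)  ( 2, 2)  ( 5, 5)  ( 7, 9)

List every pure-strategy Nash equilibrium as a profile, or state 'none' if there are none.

PSNE: ∅

(A,P): not NE [P2→R gives 9>2]
(A,Q): not NE [P1→B gives 7>1; P2→R gives 9>2]
(A,R): not NE [P1→C gives 8>2]
(A,S): not NE [P1→D gives 7>3; P2→R gives 9>1]
(B,P): not NE [P1→C gives 5>2]
(B,Q): not NE [P2→P gives 7>1]
(B,R): not NE [P1→C gives 8>4; P2→P gives 7>2]
(B,S): not NE [P1→D gives 7>2; P2→P gives 7>3]
(C,P): not NE [P2→Q gives 9>7]
(C,Q): not NE [P1→B gives 7>4]
(C,R): not NE [P2→Q gives 9>6]
(C,S): not NE [P2→Q gives 9>8]
(D,P): not NE [P1→C gives 5>3]
(D,Q): not NE [P1→B gives 7>2; P2→P gives 10>2]
(D,R): not NE [P1→C gives 8>5; P2→P gives 10>5]
(D,S): not NE [P2→P gives 10>9]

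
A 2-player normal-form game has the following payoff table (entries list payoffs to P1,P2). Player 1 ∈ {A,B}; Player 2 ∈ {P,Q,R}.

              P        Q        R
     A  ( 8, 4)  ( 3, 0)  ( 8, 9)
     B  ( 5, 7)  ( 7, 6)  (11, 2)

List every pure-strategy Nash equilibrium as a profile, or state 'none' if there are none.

PSNE: ∅

(A,P): not NE [P2→R gives 9>4]
(A,Q): not NE [P1→B gives 7>3; P2→R gives 9>0]
(A,R): not NE [P1→B gives 11>8]
(B,P): not NE [P1→A gives 8>5]
(B,Q): not NE [P2→P gives 7>6]
(B,R): not NE [P2→P gives 7>2]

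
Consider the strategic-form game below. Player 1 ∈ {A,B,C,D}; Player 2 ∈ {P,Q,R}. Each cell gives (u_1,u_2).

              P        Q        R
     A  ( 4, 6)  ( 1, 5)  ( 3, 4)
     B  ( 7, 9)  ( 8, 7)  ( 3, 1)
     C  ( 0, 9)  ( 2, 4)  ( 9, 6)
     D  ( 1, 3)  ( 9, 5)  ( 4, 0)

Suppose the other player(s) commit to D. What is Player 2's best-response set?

u_2(P vs D) = 3
u_2(Q vs D) = 5
u_2(R vs D) = 0
max payoff 5 at {Q}

argmax u_2 = {Q}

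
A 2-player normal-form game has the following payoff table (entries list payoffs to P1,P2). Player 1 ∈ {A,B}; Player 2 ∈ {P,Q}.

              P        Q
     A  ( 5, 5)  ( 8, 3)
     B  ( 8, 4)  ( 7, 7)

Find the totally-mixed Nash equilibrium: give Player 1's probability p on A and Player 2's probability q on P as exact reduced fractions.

P1 indiff ⇒ q·5+(1-q)·8 = q·8+(1-q)·7 ⇒ q(-3) = (1-q)(-1) ⇒ q = 1/4
P2 indiff ⇒ p·5+(1-p)·4 = p·3+(1-p)·7 ⇒ p(2) = (1-p)(3) ⇒ p = 3/5

p=3/5, q=1/4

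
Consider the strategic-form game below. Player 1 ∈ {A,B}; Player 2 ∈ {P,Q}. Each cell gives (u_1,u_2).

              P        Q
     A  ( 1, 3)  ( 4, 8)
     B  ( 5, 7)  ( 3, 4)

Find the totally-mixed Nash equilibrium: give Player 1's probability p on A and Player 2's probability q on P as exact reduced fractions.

P1 indiff ⇒ q·1+(1-q)·4 = q·5+(1-q)·3 ⇒ q(-4) = (1-q)(-1) ⇒ q = 1/5
P2 indiff ⇒ p·3+(1-p)·7 = p·8+(1-p)·4 ⇒ p(-5) = (1-p)(-3) ⇒ p = 3/8

P1 mixes 3/8 on A; P2 mixes 1/5 on P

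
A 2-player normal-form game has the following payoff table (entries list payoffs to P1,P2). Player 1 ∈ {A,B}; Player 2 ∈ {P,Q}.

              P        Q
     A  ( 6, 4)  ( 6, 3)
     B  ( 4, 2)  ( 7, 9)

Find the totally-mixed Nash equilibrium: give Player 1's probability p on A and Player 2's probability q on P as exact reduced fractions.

P1 mixes 7/8 on A; P2 mixes 1/3 on P

P1 indiff ⇒ q·6+(1-q)·6 = q·4+(1-q)·7 ⇒ q(2) = (1-q)(1) ⇒ q = 1/3
P2 indiff ⇒ p·4+(1-p)·2 = p·3+(1-p)·9 ⇒ p(1) = (1-p)(7) ⇒ p = 7/8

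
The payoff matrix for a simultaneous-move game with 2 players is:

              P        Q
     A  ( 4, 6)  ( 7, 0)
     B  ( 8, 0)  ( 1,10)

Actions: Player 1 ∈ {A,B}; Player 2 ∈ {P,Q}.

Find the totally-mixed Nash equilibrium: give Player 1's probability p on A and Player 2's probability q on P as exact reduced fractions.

P1 indiff ⇒ q·4+(1-q)·7 = q·8+(1-q)·1 ⇒ q(-4) = (1-q)(-6) ⇒ q = 3/5
P2 indiff ⇒ p·6+(1-p)·0 = p·0+(1-p)·10 ⇒ p(6) = (1-p)(10) ⇒ p = 5/8

p=5/8, q=3/5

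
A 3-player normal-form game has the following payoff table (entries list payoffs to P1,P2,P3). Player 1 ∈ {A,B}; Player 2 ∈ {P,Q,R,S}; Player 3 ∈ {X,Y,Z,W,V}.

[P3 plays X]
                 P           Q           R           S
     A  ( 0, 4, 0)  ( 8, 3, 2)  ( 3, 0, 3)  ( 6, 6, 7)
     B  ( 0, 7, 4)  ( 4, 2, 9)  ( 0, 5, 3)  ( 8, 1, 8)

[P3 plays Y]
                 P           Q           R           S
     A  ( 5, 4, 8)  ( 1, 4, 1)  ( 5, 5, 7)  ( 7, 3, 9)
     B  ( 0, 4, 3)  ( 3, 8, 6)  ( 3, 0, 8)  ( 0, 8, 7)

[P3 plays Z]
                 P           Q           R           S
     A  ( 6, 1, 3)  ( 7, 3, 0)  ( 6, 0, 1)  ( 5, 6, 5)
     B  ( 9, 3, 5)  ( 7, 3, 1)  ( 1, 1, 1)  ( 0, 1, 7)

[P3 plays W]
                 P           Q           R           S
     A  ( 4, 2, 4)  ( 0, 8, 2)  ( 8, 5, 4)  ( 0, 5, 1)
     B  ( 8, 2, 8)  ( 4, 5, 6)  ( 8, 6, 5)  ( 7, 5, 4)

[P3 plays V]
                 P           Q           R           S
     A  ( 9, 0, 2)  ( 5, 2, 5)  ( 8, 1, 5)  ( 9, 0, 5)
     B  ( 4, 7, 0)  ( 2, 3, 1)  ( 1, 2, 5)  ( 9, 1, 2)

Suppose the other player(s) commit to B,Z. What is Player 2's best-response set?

u_2(P vs B,Z) = 3
u_2(Q vs B,Z) = 3
u_2(R vs B,Z) = 1
u_2(S vs B,Z) = 1
max payoff 3 at {P,Q}

BR_2 = {P,Q}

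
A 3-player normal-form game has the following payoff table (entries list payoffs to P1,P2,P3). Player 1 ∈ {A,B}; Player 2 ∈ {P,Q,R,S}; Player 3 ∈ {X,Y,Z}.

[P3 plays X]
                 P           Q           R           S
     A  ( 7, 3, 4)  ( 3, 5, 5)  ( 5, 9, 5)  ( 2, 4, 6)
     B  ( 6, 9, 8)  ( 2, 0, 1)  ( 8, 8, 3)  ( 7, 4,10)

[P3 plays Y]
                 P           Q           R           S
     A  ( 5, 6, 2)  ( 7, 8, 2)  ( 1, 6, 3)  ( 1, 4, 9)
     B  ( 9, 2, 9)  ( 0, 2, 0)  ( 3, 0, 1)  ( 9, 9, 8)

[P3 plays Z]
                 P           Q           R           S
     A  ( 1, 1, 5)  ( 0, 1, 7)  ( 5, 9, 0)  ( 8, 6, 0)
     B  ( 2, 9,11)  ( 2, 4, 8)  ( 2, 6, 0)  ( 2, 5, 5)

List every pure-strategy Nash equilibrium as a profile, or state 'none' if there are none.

NE set: (B,P,Z)

(A,P,X): not NE [P2→R gives 9>3; P3→Z gives 5>4]
(A,P,Y): not NE [P1→B gives 9>5; P2→Q gives 8>6; P3→Z gives 5>2]
(A,P,Z): not NE [P1→B gives 2>1; P2→R gives 9>1]
(A,Q,X): not NE [P2→R gives 9>5; P3→Z gives 7>5]
(A,Q,Y): not NE [P3→Z gives 7>2]
(A,Q,Z): not NE [P1→B gives 2>0; P2→R gives 9>1]
(A,R,X): not NE [P1→B gives 8>5]
(A,R,Y): not NE [P1→B gives 3>1; P2→Q gives 8>6; P3→X gives 5>3]
(A,R,Z): not NE [P3→X gives 5>0]
(A,S,X): not NE [P1→B gives 7>2; P2→R gives 9>4; P3→Y gives 9>6]
(A,S,Y): not NE [P1→B gives 9>1; P2→Q gives 8>4]
(A,S,Z): not NE [P2→R gives 9>6; P3→Y gives 9>0]
(B,P,X): not NE [P1→A gives 7>6; P3→Z gives 11>8]
(B,P,Y): not NE [P2→S gives 9>2; P3→Z gives 11>9]
(B,P,Z): NE
(B,Q,X): not NE [P1→A gives 3>2; P2→P gives 9>0; P3→Z gives 8>1]
(B,Q,Y): not NE [P1→A gives 7>0; P2→S gives 9>2; P3→Z gives 8>0]
(B,Q,Z): not NE [P2→P gives 9>4]
(B,R,X): not NE [P2→P gives 9>8]
(B,R,Y): not NE [P2→S gives 9>0; P3→X gives 3>1]
(B,R,Z): not NE [P1→A gives 5>2; P2→P gives 9>6; P3→X gives 3>0]
(B,S,X): not NE [P2→P gives 9>4]
(B,S,Y): not NE [P3→X gives 10>8]
(B,S,Z): not NE [P1→A gives 8>2; P2→P gives 9>5; P3→X gives 10>5]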